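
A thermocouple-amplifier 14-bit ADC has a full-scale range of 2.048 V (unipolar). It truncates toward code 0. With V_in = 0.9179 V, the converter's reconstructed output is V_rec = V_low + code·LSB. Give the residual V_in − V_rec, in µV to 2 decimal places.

Step size: 2.048 V ÷ 2^14 = 125.00 µV.
(V_in − V_low)/LSB = (0.9179 − 0)/0.000125 = 7343.2000 → code 7343 (floor).
Code 7343 maps back to 0 + 7343×0.000125 V = 0.917875 V.
V_in − V_rec = 2.5e-05 V = 25.00 µV.

25.00 µV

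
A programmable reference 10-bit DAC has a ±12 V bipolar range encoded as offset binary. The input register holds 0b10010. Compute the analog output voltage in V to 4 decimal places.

-11.5781 V

LSB = 24 V / 2^10 = 23.438 mV.
Code 0b10010 = 18 decimal.
V_out = (−12) + 18 × 0.0234375 V = -11.5781 V.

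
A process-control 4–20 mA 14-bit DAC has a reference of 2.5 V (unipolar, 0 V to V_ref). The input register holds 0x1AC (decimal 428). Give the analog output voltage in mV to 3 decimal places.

LSB = 2.5 V / 2^14 = 152.59 µV.
Code 0x1AC = 428 decimal.
V_out = 0 + 428 × 0.000152588 V = 0.0653076 V.
= 65.308 mV.

65.308 mV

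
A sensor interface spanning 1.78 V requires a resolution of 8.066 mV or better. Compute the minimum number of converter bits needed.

8 bits

Number of steps required ≥ 1.78 V / 8.066 mV = 220.68.
Need 2^N ≥ 220.68; 2^7 = 128, 2^8 = 256.
Minimum N = 8.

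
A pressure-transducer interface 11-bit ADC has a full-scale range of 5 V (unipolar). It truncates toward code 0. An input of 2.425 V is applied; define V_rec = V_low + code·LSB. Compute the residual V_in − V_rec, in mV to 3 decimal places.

LSB = 5/2^11 = 2.441 mV.
Scaled input = 993.2800 LSBs, so code = 993.
Reconstructed: 2.4243164 V.
V_in − V_rec = 0.000683594 V = 0.684 mV.

0.684 mV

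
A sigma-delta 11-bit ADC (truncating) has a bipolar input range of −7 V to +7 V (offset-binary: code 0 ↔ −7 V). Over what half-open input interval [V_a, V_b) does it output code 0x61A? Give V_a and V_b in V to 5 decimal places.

LSB = 14/2^11 = 6.836 mV.
Code 0x61A = 1562 decimal.
V_a = V_low + 1562·LSB = 3.67773 V; V_b = V_low + 1563·LSB = 3.68457 V.

[3.67773 V, 3.68457 V)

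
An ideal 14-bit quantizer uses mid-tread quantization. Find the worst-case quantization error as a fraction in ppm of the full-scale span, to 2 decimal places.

Rounding → worst-case error = ½ LSB = V_FS/2^15, so 1e+06/32768 = 30.5176 ppm of full scale.

30.52 ppm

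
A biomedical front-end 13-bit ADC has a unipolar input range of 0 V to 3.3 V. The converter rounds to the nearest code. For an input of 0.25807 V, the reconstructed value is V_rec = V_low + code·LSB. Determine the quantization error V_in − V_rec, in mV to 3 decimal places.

-0.145 mV

Step size: 3.3 V ÷ 2^13 = 402.83 µV.
(V_in − V_low)/LSB = (0.25807 − 0)/0.000402832 = 640.6392 → code 641 (round).
Code 641 maps back to 0 + 641×0.000402832 V = 0.25821533 V.
Difference: -0.000145332 V → -0.145 mV.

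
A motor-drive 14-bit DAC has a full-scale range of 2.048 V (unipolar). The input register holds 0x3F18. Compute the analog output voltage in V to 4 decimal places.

2.0190 V

LSB = 2.048 V / 2^14 = 125.00 µV.
Code 0x3F18 = 16152 decimal.
V_out = 0 + 16152 × 0.000125 V = 2.019 V.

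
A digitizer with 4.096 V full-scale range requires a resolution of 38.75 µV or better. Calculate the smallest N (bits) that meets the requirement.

Number of steps required ≥ 4.096 V / 38.75 µV = 105703.23.
Need 2^N ≥ 105703.23; 2^16 = 65536, 2^17 = 131072.
Minimum N = 17.

17 bits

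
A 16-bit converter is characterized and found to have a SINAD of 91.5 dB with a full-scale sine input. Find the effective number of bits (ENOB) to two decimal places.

ENOB = (SINAD − 1.76) / 6.02 = (91.5 − 1.76)/6.02 = 14.907.

14.91 bits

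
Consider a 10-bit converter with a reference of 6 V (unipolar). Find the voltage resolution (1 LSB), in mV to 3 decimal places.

5.859 mV

Full-scale span = 6 V.
LSB = 6 / 2^10 = 6 / 1024 = 0.00585938 V = 5.859 mV.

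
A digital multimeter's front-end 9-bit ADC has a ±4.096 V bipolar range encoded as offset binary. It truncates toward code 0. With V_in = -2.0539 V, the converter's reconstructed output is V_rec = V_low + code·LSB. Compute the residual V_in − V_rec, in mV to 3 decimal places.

10.100 mV

Step size: 8.192 V ÷ 2^9 = 16.000 mV.
(-2.0539 − (−4.096))/0.016 = 127.6312; ⌊·⌋ gives code 127.
Reconstructed: -2.064 V.
Error = -2.0539 − (−2.064) = 0.0101 V = 10.100 mV.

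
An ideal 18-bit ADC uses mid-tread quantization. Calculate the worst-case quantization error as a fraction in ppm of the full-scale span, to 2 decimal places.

Rounding → worst-case error = ½ LSB = V_FS/2^19, so 1e+06/524288 = 1.90735 ppm of full scale.

1.91 ppm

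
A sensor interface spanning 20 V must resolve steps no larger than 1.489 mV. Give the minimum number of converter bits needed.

14 bits

Number of steps required ≥ 20 V / 1.489 mV = 13431.83.
Need 2^N ≥ 13431.83; 2^13 = 8192, 2^14 = 16384.
Minimum N = 14.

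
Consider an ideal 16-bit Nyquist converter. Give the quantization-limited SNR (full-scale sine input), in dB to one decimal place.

98.1 dB

SNR ≈ 6.02·N + 1.76 dB = 6.02·16 + 1.76 = 98.08 dB.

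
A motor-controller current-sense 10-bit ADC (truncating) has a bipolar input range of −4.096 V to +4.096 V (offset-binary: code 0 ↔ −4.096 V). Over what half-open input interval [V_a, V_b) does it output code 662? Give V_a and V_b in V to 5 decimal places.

LSB = 8.192/2^10 = 8.000 mV.
V_a = V_low + 662·LSB = 1.2 V; V_b = V_low + 663·LSB = 1.208 V.

[1.20000 V, 1.20800 V)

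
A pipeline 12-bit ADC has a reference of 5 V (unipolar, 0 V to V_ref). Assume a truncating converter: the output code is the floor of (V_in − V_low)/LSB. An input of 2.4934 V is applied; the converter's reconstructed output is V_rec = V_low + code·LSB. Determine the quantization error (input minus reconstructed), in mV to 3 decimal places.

LSB = 5/2^12 = 1.221 mV.
Scaled input = 2042.5933 LSBs, so code = 2042.
Code 2042 maps back to 0 + 2042×0.0012207 V = 2.4926758 V.
V_in − V_rec = 0.000724219 V = 0.724 mV.

0.724 mV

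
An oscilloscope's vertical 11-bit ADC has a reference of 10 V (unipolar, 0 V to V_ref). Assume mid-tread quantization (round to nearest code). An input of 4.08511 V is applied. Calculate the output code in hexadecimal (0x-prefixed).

Full-scale span = 10 V; LSB = 10/2^11 = 4.883 mV.
Input sits at 836.631 steps above V_low.
Round → code 837.
In hexadecimal (0x-prefixed): 0x345.

code 0x345 (decimal 837)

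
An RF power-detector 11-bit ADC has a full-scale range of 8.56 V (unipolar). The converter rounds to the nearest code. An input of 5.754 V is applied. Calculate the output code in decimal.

code 1377

LSB = 8.56 V / 2048 = 4.180 mV.
(5.754 − 0) / 0.00417969 = 1376.658 LSBs.
So the output code is 1377.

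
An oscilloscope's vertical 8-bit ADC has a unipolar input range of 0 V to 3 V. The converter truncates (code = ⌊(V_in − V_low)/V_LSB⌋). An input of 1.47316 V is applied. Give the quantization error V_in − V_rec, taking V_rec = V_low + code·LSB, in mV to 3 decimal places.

Step size: 3 V ÷ 2^8 = 11.719 mV.
Scaled input = 125.7097 LSBs, so code = 125.
Reconstructed: 1.4648438 V.
V_in − V_rec = 0.00831625 V = 8.316 mV.

8.316 mV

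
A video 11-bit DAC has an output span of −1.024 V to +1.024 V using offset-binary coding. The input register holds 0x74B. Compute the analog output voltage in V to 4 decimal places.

LSB = 2.048 V / 2^11 = 1.000 mV.
Code 0x74B = 1867 decimal.
V_out = (−1.024) + 1867 × 0.001 V = 0.843 V.

0.8430 V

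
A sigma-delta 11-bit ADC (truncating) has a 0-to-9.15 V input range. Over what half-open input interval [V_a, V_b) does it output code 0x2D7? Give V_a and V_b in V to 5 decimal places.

[3.24807 V, 3.25254 V)

LSB = 9.15/2^11 = 4.468 mV.
Code 0x2D7 = 727 decimal.
V_a = V_low + 727·LSB = 3.24807 V; V_b = V_low + 728·LSB = 3.25254 V.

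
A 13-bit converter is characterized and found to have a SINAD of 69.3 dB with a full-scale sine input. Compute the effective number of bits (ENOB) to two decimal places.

ENOB = (SINAD − 1.76) / 6.02 = (69.3 − 1.76)/6.02 = 11.219.

11.22 bits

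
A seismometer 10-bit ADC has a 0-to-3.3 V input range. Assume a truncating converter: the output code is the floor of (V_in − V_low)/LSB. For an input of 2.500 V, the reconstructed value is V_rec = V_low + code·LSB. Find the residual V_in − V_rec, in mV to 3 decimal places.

One LSB is 3.3 V / 1024 = 3.223 mV.
(V_in − V_low)/LSB = (2.500 − 0)/0.00322266 = 775.7576 → code 775 (floor).
Reconstructed: 2.4975586 V.
V_in − V_rec = 0.00244141 V = 2.441 mV.

2.441 mV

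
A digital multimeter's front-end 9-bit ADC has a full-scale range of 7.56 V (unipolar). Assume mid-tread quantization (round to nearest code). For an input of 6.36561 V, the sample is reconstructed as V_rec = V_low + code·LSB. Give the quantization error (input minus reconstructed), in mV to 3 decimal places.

One LSB is 7.56 V / 512 = 14.766 mV.
(V_in − V_low)/LSB = (6.36561 − 0)/0.0147656 = 431.1101 → code 431 (round).
Reconstructed: 6.3639844 V.
Error = 6.36561 − 6.3639844 = 0.00162562 V = 1.626 mV.

1.626 mV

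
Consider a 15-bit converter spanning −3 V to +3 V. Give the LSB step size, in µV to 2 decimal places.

Full-scale span = 6 V.
LSB = 6 / 2^15 = 6 / 32768 = 0.000183105 V = 183.11 µV.

183.11 µV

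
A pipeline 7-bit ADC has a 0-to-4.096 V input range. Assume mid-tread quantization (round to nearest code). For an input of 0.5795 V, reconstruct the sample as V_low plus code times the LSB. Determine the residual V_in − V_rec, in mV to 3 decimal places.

3.500 mV

One LSB is 4.096 V / 128 = 32.000 mV.
(V_in − V_low)/LSB = (0.5795 − 0)/0.032 = 18.1094 → code 18 (round).
Code 18 maps back to 0 + 18×0.032 V = 0.576 V.
Error = 0.5795 − 0.576 = 0.0035 V = 3.500 mV.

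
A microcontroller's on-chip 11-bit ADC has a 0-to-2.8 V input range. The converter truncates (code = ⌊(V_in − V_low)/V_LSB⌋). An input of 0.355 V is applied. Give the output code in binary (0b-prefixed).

Full-scale span = 2.8 V; LSB = 2.8/2^11 = 1.367 mV.
(0.355 − 0) / 0.00136719 = 259.657 LSBs.
So the output code is 259.
In binary (0b-prefixed): 0b100000011.

code 0b100000011 (decimal 259)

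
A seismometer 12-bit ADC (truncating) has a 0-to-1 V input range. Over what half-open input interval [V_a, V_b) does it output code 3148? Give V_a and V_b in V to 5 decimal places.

[0.76855 V, 0.76880 V)

LSB = 1/2^12 = 244.14 µV.
V_a = V_low + 3148·LSB = 0.768555 V; V_b = V_low + 3149·LSB = 0.768799 V.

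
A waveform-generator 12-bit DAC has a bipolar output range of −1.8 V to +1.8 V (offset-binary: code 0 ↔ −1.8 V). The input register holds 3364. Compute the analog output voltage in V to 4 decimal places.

1.1566 V

LSB = 3.6 V / 2^12 = 0.879 mV.
V_out = (−1.8) + 3364 × 0.000878906 V = 1.15664 V.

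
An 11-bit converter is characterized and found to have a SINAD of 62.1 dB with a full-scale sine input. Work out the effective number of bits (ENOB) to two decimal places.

ENOB = (SINAD − 1.76) / 6.02 = (62.1 − 1.76)/6.02 = 10.023.

10.02 bits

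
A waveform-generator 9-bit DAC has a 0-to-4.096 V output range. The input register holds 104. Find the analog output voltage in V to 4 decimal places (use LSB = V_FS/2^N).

0.8320 V

LSB = 4.096 V / 2^9 = 8.000 mV.
V_out = 0 + 104 × 0.008 V = 0.832 V.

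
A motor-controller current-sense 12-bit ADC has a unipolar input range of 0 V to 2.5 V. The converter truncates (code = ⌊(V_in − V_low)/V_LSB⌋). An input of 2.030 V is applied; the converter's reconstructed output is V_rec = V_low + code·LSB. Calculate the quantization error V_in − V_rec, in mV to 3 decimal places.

Step size: 2.5 V ÷ 2^12 = 0.610 mV.
Scaled input = 3325.9520 LSBs, so code = 3325.
Reconstructed: 2.0294189 V.
Difference: 0.000581055 V → 0.581 mV.

0.581 mV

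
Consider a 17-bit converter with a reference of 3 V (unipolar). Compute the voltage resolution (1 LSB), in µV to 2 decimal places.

Full-scale span = 3 V.
LSB = 3 / 2^17 = 3 / 131072 = 2.28882e-05 V = 22.89 µV.

22.89 µV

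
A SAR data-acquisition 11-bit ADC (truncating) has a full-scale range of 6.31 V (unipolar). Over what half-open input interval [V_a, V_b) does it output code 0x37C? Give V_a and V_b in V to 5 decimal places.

[2.74830 V, 2.75138 V)

LSB = 6.31/2^11 = 3.081 mV.
Code 0x37C = 892 decimal.
V_a = V_low + 892·LSB = 2.7483 V; V_b = V_low + 893·LSB = 2.75138 V.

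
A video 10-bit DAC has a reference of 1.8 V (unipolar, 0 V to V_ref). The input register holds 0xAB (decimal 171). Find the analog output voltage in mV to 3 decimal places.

300.586 mV

LSB = 1.8 V / 2^10 = 1.758 mV.
Code 0xAB = 171 decimal.
V_out = 0 + 171 × 0.00175781 V = 0.300586 V.
= 300.586 mV.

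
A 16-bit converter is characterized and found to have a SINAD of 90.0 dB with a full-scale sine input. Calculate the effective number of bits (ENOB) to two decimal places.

14.66 bits

ENOB = (SINAD − 1.76) / 6.02 = (90.0 − 1.76)/6.02 = 14.658.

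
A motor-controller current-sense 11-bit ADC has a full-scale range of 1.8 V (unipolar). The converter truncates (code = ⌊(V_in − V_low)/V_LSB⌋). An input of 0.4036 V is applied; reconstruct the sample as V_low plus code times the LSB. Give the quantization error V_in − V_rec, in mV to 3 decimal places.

0.182 mV

One LSB is 1.8 V / 2048 = 0.879 mV.
(V_in − V_low)/LSB = (0.4036 − 0)/0.000878906 = 459.2071 → code 459 (floor).
Code 459 maps back to 0 + 459×0.000878906 V = 0.40341797 V.
Difference: 0.000182031 V → 0.182 mV.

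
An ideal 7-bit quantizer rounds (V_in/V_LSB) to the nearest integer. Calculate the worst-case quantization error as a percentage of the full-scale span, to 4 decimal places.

Rounding → worst-case error = ½ LSB = V_FS/2^8, so 100/256 = 0.390625 % of full scale.

0.3906 %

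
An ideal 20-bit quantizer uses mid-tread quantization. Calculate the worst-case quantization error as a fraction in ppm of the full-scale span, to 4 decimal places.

0.4768 ppm

Rounding → worst-case error = ½ LSB = V_FS/2^21, so 1e+06/2097152 = 0.476837 ppm of full scale.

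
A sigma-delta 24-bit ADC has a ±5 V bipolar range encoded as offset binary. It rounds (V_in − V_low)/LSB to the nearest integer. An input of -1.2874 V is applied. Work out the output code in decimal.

LSB = 10 V / 16777216 = 0.60 µV.
(V_in − V_low)/LSB = (-1.2874 − (−5)) / 5.96046e-07 = 6228709.212.
So the output code is 6228709.

code 6228709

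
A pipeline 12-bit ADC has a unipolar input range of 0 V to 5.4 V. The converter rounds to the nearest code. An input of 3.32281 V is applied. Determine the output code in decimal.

code 2520

LSB = 5.4 V / 4096 = 1.318 mV.
(V_in − V_low)/LSB = (3.32281 − 0) / 0.00131836 = 2520.413.
So the output code is 2520.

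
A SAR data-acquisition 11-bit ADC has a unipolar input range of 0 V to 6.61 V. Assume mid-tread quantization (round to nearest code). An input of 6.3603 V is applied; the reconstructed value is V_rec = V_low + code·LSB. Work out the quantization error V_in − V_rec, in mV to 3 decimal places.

-1.179 mV

LSB = 6.61/2^11 = 3.228 mV.
(V_in − V_low)/LSB = (6.3603 − 0)/0.00322754 = 1970.6346 → code 1971 (round).
Code 1971 maps back to 0 + 1971×0.00322754 V = 6.3614795 V.
Difference: -0.00117949 V → -1.179 mV.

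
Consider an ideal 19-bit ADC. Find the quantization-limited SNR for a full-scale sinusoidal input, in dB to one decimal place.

116.1 dB

SNR ≈ 6.02·N + 1.76 dB = 6.02·19 + 1.76 = 116.14 dB.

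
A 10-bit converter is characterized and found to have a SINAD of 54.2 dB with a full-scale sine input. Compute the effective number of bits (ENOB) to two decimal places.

8.71 bits

ENOB = (SINAD − 1.76) / 6.02 = (54.2 − 1.76)/6.02 = 8.711.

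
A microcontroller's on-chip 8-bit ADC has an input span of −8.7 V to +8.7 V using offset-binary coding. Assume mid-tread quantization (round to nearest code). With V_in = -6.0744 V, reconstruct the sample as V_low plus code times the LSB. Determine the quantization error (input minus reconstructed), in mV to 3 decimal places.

-25.181 mV

LSB = 17.4/2^8 = 67.969 mV.
(-6.0744 − (−8.7))/0.0679687 = 38.6295; round gives code 39.
Code 39 maps back to (−8.7) + 39×0.0679687 V = -6.0492187 V.
V_in − V_rec = -0.0251812 V = -25.181 mV.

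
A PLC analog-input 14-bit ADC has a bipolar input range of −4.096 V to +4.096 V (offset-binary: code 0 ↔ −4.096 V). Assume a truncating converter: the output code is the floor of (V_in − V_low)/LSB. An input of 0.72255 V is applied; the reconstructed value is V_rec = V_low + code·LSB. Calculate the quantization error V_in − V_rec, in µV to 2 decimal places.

50.00 µV

One LSB is 8.192 V / 16384 = 0.500 mV.
Scaled input = 9637.1000 LSBs, so code = 9637.
Code 9637 maps back to (−4.096) + 9637×0.0005 V = 0.7225 V.
Difference: 5e-05 V → 50.00 µV.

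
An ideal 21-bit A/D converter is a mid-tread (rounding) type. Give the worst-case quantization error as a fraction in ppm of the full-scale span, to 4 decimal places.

0.2384 ppm

Rounding → worst-case error = ½ LSB = V_FS/2^22, so 1e+06/4194304 = 0.238419 ppm of full scale.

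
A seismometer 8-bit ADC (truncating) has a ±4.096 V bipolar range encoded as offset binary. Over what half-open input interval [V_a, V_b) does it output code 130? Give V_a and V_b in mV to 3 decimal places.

[64.000 mV, 96.000 mV)

LSB = 8.192/2^8 = 32.000 mV.
V_a = V_low + 130·LSB = 0.064 V; V_b = V_low + 131·LSB = 0.096 V.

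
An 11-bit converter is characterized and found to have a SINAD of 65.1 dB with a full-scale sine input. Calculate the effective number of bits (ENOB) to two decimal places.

ENOB = (SINAD − 1.76) / 6.02 = (65.1 − 1.76)/6.02 = 10.522.

10.52 bits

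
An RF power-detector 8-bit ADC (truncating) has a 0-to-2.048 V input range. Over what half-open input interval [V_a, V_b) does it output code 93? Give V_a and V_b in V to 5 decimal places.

[0.74400 V, 0.75200 V)

LSB = 2.048/2^8 = 8.000 mV.
V_a = V_low + 93·LSB = 0.744 V; V_b = V_low + 94·LSB = 0.752 V.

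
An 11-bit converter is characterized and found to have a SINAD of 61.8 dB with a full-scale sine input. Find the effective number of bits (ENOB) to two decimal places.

9.97 bits

ENOB = (SINAD − 1.76) / 6.02 = (61.8 − 1.76)/6.02 = 9.973.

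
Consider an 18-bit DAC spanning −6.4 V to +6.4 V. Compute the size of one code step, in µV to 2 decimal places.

Full-scale span = 12.8 V.
LSB = 12.8 / 2^18 = 12.8 / 262144 = 4.88281e-05 V = 48.83 µV.

48.83 µV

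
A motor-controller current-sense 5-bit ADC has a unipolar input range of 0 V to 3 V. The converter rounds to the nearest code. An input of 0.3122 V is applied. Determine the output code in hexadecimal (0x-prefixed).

code 0x3 (decimal 3)

With 32 levels over 3 V, one step is 93.750 mV.
(V_in − V_low)/LSB = (0.3122 − 0) / 0.09375 = 3.330.
So the output code is 3.
In hexadecimal (0x-prefixed): 0x3.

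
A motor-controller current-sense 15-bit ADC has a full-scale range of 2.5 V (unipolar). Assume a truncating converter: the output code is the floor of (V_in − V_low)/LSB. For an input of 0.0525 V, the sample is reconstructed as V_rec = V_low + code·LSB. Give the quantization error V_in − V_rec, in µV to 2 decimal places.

One LSB is 2.5 V / 32768 = 76.29 µV.
(0.0525 − 0)/7.62939e-05 = 688.1280; ⌊·⌋ gives code 688.
Code 688 maps back to 0 + 688×7.62939e-05 V = 0.052490234 V.
Error = 0.0525 − 0.052490234 = 9.76563e-06 V = 9.77 µV.

9.77 µV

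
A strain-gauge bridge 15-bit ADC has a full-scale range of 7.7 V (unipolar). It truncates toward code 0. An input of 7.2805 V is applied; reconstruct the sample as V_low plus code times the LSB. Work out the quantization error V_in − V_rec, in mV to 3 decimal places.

0.184 mV

Step size: 7.7 V ÷ 2^15 = 234.99 µV.
Scaled input = 30982.7823 LSBs, so code = 30982.
Code 30982 maps back to 0 + 30982×0.000234985 V = 7.2803162 V.
V_in − V_rec = 0.000183838 V = 0.184 mV.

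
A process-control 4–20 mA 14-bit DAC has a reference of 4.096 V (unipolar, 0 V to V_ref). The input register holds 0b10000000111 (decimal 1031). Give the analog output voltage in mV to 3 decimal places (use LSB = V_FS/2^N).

257.750 mV

LSB = 4.096 V / 2^14 = 250.00 µV.
Code 0b10000000111 = 1031 decimal.
V_out = 0 + 1031 × 0.00025 V = 0.25775 V.
= 257.750 mV.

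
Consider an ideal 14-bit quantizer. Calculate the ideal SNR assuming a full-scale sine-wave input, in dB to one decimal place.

SNR ≈ 6.02·N + 1.76 dB = 6.02·14 + 1.76 = 86.04 dB.

86.0 dB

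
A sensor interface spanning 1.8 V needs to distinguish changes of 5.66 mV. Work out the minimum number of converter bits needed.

Number of steps required ≥ 1.8 V / 5.66 mV = 318.02.
Need 2^N ≥ 318.02; 2^8 = 256, 2^9 = 512.
Minimum N = 9.

9 bits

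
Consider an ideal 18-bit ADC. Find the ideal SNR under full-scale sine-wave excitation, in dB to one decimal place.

110.1 dB

SNR ≈ 6.02·N + 1.76 dB = 6.02·18 + 1.76 = 110.12 dB.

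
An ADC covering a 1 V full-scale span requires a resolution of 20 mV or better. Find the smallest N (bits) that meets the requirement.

Number of steps required ≥ 1 V / 20 mV = 50.00.
Need 2^N ≥ 50.00; 2^5 = 32, 2^6 = 64.
Minimum N = 6.

6 bits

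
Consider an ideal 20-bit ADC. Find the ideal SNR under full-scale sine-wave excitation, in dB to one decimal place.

122.2 dB

SNR ≈ 6.02·N + 1.76 dB = 6.02·20 + 1.76 = 122.16 dB.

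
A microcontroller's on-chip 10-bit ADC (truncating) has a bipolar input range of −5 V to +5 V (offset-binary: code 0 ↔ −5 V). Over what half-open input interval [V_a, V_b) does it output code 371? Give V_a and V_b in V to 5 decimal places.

LSB = 10/2^10 = 9.766 mV.
V_a = V_low + 371·LSB = -1.37695 V; V_b = V_low + 372·LSB = -1.36719 V.

[-1.37695 V, -1.36719 V)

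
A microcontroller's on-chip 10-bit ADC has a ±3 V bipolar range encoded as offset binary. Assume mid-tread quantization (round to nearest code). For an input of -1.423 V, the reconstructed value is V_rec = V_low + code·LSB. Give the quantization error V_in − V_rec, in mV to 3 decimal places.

Step size: 6 V ÷ 2^10 = 5.859 mV.
(V_in − V_low)/LSB = (-1.423 − (−3))/0.00585938 = 269.1413 → code 269 (round).
V_rec = (−3) + 269·0.00585938 = -1.4238281 V.
Error = -1.423 − (−1.4238281) = 0.000828125 V = 0.828 mV.

0.828 mV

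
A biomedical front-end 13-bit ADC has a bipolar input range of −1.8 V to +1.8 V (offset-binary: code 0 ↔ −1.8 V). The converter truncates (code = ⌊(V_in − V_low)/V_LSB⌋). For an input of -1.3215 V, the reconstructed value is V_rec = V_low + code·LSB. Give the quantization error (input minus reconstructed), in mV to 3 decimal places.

One LSB is 3.6 V / 8192 = 439.45 µV.
(-1.3215 − (−1.8))/0.000439453 = 1088.8533; ⌊·⌋ gives code 1088.
Code 1088 maps back to (−1.8) + 1088×0.000439453 V = -1.321875 V.
V_in − V_rec = 0.000375 V = 0.375 mV.

0.375 mV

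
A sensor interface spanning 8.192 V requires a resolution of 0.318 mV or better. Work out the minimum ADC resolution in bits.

15 bits

Number of steps required ≥ 8.192 V / 0.318 mV = 25761.01.
Need 2^N ≥ 25761.01; 2^14 = 16384, 2^15 = 32768.
Minimum N = 15.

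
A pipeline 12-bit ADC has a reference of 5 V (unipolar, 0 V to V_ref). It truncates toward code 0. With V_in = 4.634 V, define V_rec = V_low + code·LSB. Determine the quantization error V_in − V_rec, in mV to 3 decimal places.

0.211 mV

One LSB is 5 V / 4096 = 1.221 mV.
(4.634 − 0)/0.0012207 = 3796.1728; ⌊·⌋ gives code 3796.
V_rec = 0 + 3796·0.0012207 = 4.6337891 V.
Difference: 0.000210937 V → 0.211 mV.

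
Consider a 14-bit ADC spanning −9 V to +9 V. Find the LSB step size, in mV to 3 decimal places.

Full-scale span = 18 V.
LSB = 18 / 2^14 = 18 / 16384 = 0.00109863 V = 1.099 mV.

1.099 mV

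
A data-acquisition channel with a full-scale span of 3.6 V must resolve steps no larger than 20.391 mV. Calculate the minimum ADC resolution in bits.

8 bits

Number of steps required ≥ 3.6 V / 20.391 mV = 176.55.
Need 2^N ≥ 176.55; 2^7 = 128, 2^8 = 256.
Minimum N = 8.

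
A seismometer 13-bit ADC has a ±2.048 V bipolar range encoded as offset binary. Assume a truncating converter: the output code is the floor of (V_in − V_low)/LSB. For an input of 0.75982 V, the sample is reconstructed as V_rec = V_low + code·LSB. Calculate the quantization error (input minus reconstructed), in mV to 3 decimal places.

0.320 mV

Step size: 4.096 V ÷ 2^13 = 0.500 mV.
(V_in − V_low)/LSB = (0.75982 − (−2.048))/0.0005 = 5615.6400 → code 5615 (floor).
V_rec = (−2.048) + 5615·0.0005 = 0.7595 V.
Difference: 0.00032 V → 0.320 mV.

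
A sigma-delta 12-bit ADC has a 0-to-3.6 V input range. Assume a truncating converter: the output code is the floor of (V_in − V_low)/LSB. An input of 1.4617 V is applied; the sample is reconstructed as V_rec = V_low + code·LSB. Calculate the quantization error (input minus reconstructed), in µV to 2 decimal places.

78.91 µV

One LSB is 3.6 V / 4096 = 0.879 mV.
(1.4617 − 0)/0.000878906 = 1663.0898; ⌊·⌋ gives code 1663.
Code 1663 maps back to 0 + 1663×0.000878906 V = 1.4616211 V.
V_in − V_rec = 7.89062e-05 V = 78.91 µV.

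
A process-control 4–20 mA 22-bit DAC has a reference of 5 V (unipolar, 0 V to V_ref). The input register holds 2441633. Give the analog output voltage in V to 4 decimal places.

LSB = 5 V / 2^22 = 1.19 µV.
V_out = 0 + 2441633 × 1.19209e-06 V = 2.91065 V.

2.9107 V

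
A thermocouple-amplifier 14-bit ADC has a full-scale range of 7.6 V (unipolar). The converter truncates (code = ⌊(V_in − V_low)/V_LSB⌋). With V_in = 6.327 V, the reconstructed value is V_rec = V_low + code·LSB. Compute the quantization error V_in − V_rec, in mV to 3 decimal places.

0.315 mV

One LSB is 7.6 V / 16384 = 463.87 µV.
Scaled input = 13639.6800 LSBs, so code = 13639.
Code 13639 maps back to 0 + 13639×0.000463867 V = 6.3266846 V.
Error = 6.327 − 6.3266846 = 0.00031543 V = 0.315 mV.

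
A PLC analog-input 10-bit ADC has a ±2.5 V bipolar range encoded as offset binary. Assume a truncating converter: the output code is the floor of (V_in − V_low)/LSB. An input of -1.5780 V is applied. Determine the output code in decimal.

With 1024 levels over 5 V, one step is 4.883 mV.
Input sits at 188.826 steps above V_low.
Floor → code 188.

code 188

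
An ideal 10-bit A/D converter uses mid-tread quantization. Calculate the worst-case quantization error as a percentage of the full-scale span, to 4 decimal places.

Rounding → worst-case error = ½ LSB = V_FS/2^11, so 100/2048 = 0.0488281 % of full scale.

0.0488 %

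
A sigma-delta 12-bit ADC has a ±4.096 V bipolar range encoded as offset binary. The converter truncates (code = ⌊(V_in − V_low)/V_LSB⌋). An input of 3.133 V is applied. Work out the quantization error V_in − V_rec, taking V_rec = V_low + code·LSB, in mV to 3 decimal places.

Step size: 8.192 V ÷ 2^12 = 2.000 mV.
(3.133 − (−4.096))/0.002 = 3614.5000; ⌊·⌋ gives code 3614.
V_rec = (−4.096) + 3614·0.002 = 3.132 V.
Difference: 0.001 V → 1.000 mV.

1.000 mV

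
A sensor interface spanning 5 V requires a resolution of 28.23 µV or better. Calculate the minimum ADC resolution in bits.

18 bits

Number of steps required ≥ 5 V / 28.23 µV = 177116.54.
Need 2^N ≥ 177116.54; 2^17 = 131072, 2^18 = 262144.
Minimum N = 18.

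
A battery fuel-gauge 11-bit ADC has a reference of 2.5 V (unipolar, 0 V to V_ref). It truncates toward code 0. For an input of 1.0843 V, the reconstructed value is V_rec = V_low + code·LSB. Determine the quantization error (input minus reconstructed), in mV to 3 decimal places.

0.316 mV

One LSB is 2.5 V / 2048 = 1.221 mV.
(V_in − V_low)/LSB = (1.0843 − 0)/0.0012207 = 888.2586 → code 888 (floor).
Reconstructed: 1.0839844 V.
V_in − V_rec = 0.000315625 V = 0.316 mV.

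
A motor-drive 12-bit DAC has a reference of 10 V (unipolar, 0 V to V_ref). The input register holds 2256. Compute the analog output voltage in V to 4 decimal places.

LSB = 10 V / 2^12 = 2.441 mV.
V_out = 0 + 2256 × 0.00244141 V = 5.50781 V.

5.5078 V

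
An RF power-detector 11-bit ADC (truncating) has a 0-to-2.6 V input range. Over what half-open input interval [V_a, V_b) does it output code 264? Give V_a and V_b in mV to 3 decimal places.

LSB = 2.6/2^11 = 1.270 mV.
V_a = V_low + 264·LSB = 0.335156 V; V_b = V_low + 265·LSB = 0.336426 V.

[335.156 mV, 336.426 mV)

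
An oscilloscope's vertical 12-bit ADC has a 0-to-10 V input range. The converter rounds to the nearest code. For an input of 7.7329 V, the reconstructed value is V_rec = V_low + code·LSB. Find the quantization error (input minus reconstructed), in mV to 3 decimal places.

0.966 mV

One LSB is 10 V / 4096 = 2.441 mV.
Scaled input = 3167.3958 LSBs, so code = 3167.
V_rec = 0 + 3167·0.00244141 = 7.7319336 V.
V_in − V_rec = 0.000966406 V = 0.966 mV.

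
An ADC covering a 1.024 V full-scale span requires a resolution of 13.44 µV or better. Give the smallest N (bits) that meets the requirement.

Number of steps required ≥ 1.024 V / 13.44 µV = 76190.48.
Need 2^N ≥ 76190.48; 2^16 = 65536, 2^17 = 131072.
Minimum N = 17.

17 bits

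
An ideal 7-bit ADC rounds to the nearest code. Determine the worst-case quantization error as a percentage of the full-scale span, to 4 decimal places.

Rounding → worst-case error = ½ LSB = V_FS/2^8, so 100/256 = 0.390625 % of full scale.

0.3906 %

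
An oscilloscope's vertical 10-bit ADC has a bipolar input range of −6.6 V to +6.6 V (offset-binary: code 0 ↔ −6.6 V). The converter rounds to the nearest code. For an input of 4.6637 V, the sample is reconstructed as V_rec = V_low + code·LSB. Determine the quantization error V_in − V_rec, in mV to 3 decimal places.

One LSB is 13.2 V / 1024 = 12.891 mV.
(4.6637 − (−6.6))/0.0128906 = 873.7901; round gives code 874.
Code 874 maps back to (−6.6) + 874×0.0128906 V = 4.6664062 V.
V_in − V_rec = -0.00270625 V = -2.706 mV.

-2.706 mV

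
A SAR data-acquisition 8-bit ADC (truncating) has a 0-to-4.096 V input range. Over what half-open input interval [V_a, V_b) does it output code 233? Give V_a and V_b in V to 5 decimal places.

LSB = 4.096/2^8 = 16.000 mV.
V_a = V_low + 233·LSB = 3.728 V; V_b = V_low + 234·LSB = 3.744 V.

[3.72800 V, 3.74400 V)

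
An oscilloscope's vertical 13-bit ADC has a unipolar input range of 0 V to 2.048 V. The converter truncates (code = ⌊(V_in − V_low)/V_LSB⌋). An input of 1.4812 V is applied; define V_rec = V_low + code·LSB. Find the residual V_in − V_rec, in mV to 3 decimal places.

LSB = 2.048/2^13 = 250.00 µV.
(V_in − V_low)/LSB = (1.4812 − 0)/0.00025 = 5924.8000 → code 5924 (floor).
Reconstructed: 1.481 V.
Error = 1.4812 − 1.481 = 0.0002 V = 0.200 mV.

0.200 mV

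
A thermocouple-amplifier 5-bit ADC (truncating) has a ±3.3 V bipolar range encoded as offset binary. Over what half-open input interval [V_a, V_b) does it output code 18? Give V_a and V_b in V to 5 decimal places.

[0.41250 V, 0.61875 V)

LSB = 6.6/2^5 = 206.250 mV.
V_a = V_low + 18·LSB = 0.4125 V; V_b = V_low + 19·LSB = 0.61875 V.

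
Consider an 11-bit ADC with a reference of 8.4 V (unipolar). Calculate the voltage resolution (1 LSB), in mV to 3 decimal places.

Full-scale span = 8.4 V.
LSB = 8.4 / 2^11 = 8.4 / 2048 = 0.00410156 V = 4.102 mV.

4.102 mV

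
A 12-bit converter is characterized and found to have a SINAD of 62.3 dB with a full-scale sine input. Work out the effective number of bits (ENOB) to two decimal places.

10.06 bits

ENOB = (SINAD − 1.76) / 6.02 = (62.3 − 1.76)/6.02 = 10.056.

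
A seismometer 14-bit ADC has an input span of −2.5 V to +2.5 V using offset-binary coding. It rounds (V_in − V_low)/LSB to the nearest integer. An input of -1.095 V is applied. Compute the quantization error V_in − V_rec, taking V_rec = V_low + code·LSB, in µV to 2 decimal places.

-29.30 µV

Step size: 5 V ÷ 2^14 = 305.18 µV.
(V_in − V_low)/LSB = (-1.095 − (−2.5))/0.000305176 = 4603.9040 → code 4604 (round).
Reconstructed: -1.0949707 V.
Error = -1.095 − (−1.0949707) = -2.92969e-05 V = -29.30 µV.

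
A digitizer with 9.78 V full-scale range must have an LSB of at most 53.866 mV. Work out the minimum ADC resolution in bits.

Number of steps required ≥ 9.78 V / 53.866 mV = 181.56.
Need 2^N ≥ 181.56; 2^7 = 128, 2^8 = 256.
Minimum N = 8.

8 bits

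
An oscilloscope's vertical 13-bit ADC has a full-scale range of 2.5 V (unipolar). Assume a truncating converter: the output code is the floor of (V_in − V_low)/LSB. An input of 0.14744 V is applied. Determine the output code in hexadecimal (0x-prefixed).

LSB = 2.5 V / 8192 = 305.18 µV.
Input sits at 483.131 steps above V_low.
Floor → code 483.
In hexadecimal (0x-prefixed): 0x1E3.

code 0x1E3 (decimal 483)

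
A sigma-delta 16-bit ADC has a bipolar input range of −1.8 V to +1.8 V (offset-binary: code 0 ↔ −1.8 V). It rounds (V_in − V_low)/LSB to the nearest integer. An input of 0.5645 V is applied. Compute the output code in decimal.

code 43044

LSB = 3.6 V / 65536 = 54.93 µV.
(V_in − V_low)/LSB = (0.5645 − (−1.8)) / 5.49316e-05 = 43044.409.
So the output code is 43044.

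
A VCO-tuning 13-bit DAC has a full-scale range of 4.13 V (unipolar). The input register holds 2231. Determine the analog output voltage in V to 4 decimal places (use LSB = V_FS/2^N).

1.1248 V

LSB = 4.13 V / 2^13 = 0.504 mV.
V_out = 0 + 2231 × 0.00050415 V = 1.12476 V.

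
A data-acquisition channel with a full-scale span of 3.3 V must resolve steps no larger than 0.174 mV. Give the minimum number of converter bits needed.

15 bits

Number of steps required ≥ 3.3 V / 0.174 mV = 18965.52.
Need 2^N ≥ 18965.52; 2^14 = 16384, 2^15 = 32768.
Minimum N = 15.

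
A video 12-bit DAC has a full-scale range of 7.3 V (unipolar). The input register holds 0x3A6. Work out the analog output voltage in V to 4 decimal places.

1.6646 V

LSB = 7.3 V / 2^12 = 1.782 mV.
Code 0x3A6 = 934 decimal.
V_out = 0 + 934 × 0.00178223 V = 1.6646 V.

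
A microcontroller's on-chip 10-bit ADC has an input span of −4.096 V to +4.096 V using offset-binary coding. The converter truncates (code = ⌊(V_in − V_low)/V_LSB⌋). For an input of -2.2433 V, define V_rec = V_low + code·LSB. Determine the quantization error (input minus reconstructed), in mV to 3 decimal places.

One LSB is 8.192 V / 1024 = 8.000 mV.
(V_in − V_low)/LSB = (-2.2433 − (−4.096))/0.008 = 231.5875 → code 231 (floor).
Reconstructed: -2.248 V.
V_in − V_rec = 0.0047 V = 4.700 mV.

4.700 mV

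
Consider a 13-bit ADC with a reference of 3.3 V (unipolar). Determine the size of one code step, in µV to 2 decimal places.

402.83 µV

Full-scale span = 3.3 V.
LSB = 3.3 / 2^13 = 3.3 / 8192 = 0.000402832 V = 402.83 µV.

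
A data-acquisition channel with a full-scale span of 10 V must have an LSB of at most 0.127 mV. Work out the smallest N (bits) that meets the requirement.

Number of steps required ≥ 10 V / 0.127 mV = 78740.16.
Need 2^N ≥ 78740.16; 2^16 = 65536, 2^17 = 131072.
Minimum N = 17.

17 bits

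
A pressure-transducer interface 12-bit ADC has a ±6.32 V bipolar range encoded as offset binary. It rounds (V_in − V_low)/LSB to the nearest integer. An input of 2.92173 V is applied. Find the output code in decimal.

With 4096 levels over 12.64 V, one step is 3.086 mV.
(V_in − V_low)/LSB = (2.92173 − (−6.32)) / 0.00308594 = 2994.788.
Round → code 2995.

code 2995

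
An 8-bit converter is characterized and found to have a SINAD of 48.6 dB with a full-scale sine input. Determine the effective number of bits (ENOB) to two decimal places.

7.78 bits

ENOB = (SINAD − 1.76) / 6.02 = (48.6 − 1.76)/6.02 = 7.781.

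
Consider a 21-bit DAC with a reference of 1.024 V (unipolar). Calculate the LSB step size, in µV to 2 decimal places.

Full-scale span = 1.024 V.
LSB = 1.024 / 2^21 = 1.024 / 2097152 = 4.88281e-07 V = 0.49 µV.

0.49 µV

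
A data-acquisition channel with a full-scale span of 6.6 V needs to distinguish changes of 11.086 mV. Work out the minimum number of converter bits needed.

10 bits

Number of steps required ≥ 6.6 V / 11.086 mV = 595.35.
Need 2^N ≥ 595.35; 2^9 = 512, 2^10 = 1024.
Minimum N = 10.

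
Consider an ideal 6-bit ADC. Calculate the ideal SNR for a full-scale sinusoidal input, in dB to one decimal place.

SNR ≈ 6.02·N + 1.76 dB = 6.02·6 + 1.76 = 37.88 dB.

37.9 dB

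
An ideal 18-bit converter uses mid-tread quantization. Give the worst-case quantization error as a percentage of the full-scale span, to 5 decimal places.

0.00019 %

Rounding → worst-case error = ½ LSB = V_FS/2^19, so 100/524288 = 0.000190735 % of full scale.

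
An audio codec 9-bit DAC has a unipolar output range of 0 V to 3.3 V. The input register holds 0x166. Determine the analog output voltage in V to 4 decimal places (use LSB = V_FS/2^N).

2.3074 V

LSB = 3.3 V / 2^9 = 6.445 mV.
Code 0x166 = 358 decimal.
V_out = 0 + 358 × 0.00644531 V = 2.30742 V.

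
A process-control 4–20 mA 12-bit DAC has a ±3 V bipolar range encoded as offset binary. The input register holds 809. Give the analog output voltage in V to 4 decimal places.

LSB = 6 V / 2^12 = 1.465 mV.
V_out = (−3) + 809 × 0.00146484 V = -1.81494 V.

-1.8149 V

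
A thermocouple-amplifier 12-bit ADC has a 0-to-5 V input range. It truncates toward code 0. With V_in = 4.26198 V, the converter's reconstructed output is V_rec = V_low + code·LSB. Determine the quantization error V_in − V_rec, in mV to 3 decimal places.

LSB = 5/2^12 = 1.221 mV.
Scaled input = 3491.4140 LSBs, so code = 3491.
Code 3491 maps back to 0 + 3491×0.0012207 V = 4.2614746 V.
Error = 4.26198 − 4.2614746 = 0.000505391 V = 0.505 mV.

0.505 mV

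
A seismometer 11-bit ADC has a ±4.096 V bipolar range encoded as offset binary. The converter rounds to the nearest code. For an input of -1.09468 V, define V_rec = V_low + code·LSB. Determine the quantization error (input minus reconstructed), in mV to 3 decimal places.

1.320 mV

Step size: 8.192 V ÷ 2^11 = 4.000 mV.
(V_in − V_low)/LSB = (-1.09468 − (−4.096))/0.004 = 750.3300 → code 750 (round).
V_rec = (−4.096) + 750·0.004 = -1.096 V.
Error = -1.09468 − (−1.096) = 0.00132 V = 1.320 mV.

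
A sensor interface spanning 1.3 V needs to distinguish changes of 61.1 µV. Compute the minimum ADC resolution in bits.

Number of steps required ≥ 1.3 V / 61.1 µV = 21276.60.
Need 2^N ≥ 21276.60; 2^14 = 16384, 2^15 = 32768.
Minimum N = 15.

15 bits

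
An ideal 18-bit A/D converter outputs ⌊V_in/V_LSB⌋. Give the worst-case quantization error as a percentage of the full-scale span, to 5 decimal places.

Truncating → worst-case error = 1 LSB = V_FS/2^18, so 100/262144 = 0.00038147 % of full scale.

0.00038 %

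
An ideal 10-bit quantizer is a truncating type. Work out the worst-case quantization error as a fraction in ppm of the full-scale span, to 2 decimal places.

Truncating → worst-case error = 1 LSB = V_FS/2^10, so 1e+06/1024 = 976.562 ppm of full scale.

976.56 ppm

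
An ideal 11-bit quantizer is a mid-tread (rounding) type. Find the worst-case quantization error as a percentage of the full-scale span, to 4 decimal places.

Rounding → worst-case error = ½ LSB = V_FS/2^12, so 100/4096 = 0.0244141 % of full scale.

0.0244 %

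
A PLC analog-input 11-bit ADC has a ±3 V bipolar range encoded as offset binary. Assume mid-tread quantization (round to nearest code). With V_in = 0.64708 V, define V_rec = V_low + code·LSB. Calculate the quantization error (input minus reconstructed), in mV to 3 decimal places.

-0.381 mV

One LSB is 6 V / 2048 = 2.930 mV.
(V_in − V_low)/LSB = (0.64708 − (−3))/0.00292969 = 1244.8700 → code 1245 (round).
V_rec = (−3) + 1245·0.00292969 = 0.64746094 V.
Error = 0.64708 − 0.64746094 = -0.000380937 V = -0.381 mV.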